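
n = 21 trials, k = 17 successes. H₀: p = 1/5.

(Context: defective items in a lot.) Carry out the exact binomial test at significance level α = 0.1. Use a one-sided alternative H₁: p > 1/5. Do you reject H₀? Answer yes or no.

reject H₀: yes

Exact binomial: n=21, k=17, p₀=1/5=0.2000
P(X≥17) from Σ C(n,i)·p₀^i·(1−p₀)^(n−i)
p-value (one-sided, H₁ greater) = 0.00000
At α=0.1: p < α → reject H₀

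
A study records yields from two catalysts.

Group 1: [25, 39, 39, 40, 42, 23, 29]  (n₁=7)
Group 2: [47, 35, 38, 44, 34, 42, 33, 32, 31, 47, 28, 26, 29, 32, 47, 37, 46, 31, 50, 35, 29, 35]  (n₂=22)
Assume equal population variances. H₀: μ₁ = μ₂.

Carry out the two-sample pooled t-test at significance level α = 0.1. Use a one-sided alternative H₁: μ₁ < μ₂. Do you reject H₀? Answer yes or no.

reject H₀: no

x̄₁=33.857, s₁=7.925, n₁=7
x̄₂=36.727, s₂=7.278, n₂=22
s_p² = [6·7.925² + 21·7.278²]/27 = 55.1563
SE = √(s_p²·(1/7+1/22)) = 3.2228
t = (33.857−36.727)/3.2228 = -0.8906
df = 27
p-value (one-sided, H₁ less) = 0.19052
At α=0.1: p ≥ α → fail to reject H₀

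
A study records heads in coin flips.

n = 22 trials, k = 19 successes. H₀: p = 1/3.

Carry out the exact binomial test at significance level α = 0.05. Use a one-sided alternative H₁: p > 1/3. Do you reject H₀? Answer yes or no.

Exact binomial: n=22, k=19, p₀=1/3=0.3333
P(X≥19) from Σ C(n,i)·p₀^i·(1−p₀)^(n−i)
p-value (one-sided, H₁ greater) = 0.00000
At α=0.05: p < α → reject H₀

reject H₀: yes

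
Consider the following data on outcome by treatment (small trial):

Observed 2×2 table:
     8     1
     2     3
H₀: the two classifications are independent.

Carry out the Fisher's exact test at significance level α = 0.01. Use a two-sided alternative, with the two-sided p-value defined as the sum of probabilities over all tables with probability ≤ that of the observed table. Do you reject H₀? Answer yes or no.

Margins: r₁=9, r₂=5, c₁=10, c₂=4, n=14
p_obs = C(9,8)·C(5,2)/C(14,10); sum pmf over tables with pmf ≤ p_obs
p-value (two-sided) = 0.09491
At α=0.01: p ≥ α → fail to reject H₀

reject H₀: no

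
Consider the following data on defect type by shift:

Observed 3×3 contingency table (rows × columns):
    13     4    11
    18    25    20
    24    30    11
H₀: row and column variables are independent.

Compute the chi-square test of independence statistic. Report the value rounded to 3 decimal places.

test statistic = 11.741

Row totals [28, 63, 65], col totals [55, 59, 42], n=156
χ² = (13−9.87)²/9.87 + (4−10.59)²/10.59 + (11−7.54)²/7.54 + (18−22.21)²/22.21 + (25−23.83)²/23.83 + (20−16.96)²/16.96 + (24−22.92)²/22.92 + (30−24.58)²/24.58 + (11−17.50)²/17.50 = 11.7410
df = 4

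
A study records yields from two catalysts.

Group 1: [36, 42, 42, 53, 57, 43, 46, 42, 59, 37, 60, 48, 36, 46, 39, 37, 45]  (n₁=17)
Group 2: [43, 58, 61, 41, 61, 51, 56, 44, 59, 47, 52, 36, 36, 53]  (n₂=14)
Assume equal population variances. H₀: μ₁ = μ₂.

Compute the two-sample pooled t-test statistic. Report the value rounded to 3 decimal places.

test statistic = -1.562

x̄₁=45.176, s₁=7.892, n₁=17
x̄₂=49.857, s₂=8.787, n₂=14
s_p² = [16·7.892² + 13·8.787²]/29 = 68.9719
SE = √(s_p²·(1/17+1/14)) = 2.9973
t = (45.176−49.857)/2.9973 = -1.5616
df = 29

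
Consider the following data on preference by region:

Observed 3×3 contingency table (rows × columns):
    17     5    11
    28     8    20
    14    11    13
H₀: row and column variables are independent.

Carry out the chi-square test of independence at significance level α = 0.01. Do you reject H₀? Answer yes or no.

reject H₀: no

Row totals [33, 56, 38], col totals [59, 24, 44], n=127
χ² = (17−15.33)²/15.33 + (5−6.24)²/6.24 + (11−11.43)²/11.43 + (28−26.02)²/26.02 + (8−10.58)²/10.58 + (20−19.40)²/19.40 + (14−17.65)²/17.65 + (11−7.18)²/7.18 + (13−13.17)²/13.17 = 4.0324
df = 4
p-value (upper-tail) = 0.40164
At α=0.01: p ≥ α → fail to reject H₀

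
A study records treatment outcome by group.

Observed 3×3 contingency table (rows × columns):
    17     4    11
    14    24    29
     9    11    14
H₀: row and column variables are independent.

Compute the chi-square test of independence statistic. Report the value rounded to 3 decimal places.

test statistic = 12.264

Row totals [32, 67, 34], col totals [40, 39, 54], n=133
χ² = (17−9.62)²/9.62 + (4−9.38)²/9.38 + (11−12.99)²/12.99 + (14−20.15)²/20.15 + (24−19.65)²/19.65 + (29−27.20)²/27.20 + (9−10.23)²/10.23 + (11−9.97)²/9.97 + (14−13.80)²/13.80 = 12.2638
df = 4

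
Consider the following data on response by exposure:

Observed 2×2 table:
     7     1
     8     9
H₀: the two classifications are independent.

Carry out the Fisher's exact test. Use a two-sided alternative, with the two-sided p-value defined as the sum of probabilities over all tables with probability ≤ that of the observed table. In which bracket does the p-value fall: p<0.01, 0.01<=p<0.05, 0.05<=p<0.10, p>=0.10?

p-value bracket: 0.05<=p<0.10

Margins: r₁=8, r₂=17, c₁=15, c₂=10, n=25
p_obs = C(8,7)·C(17,8)/C(25,15); sum pmf over tables with pmf ≤ p_obs
p-value (two-sided) = 0.08754
→ bracket: 0.05<=p<0.10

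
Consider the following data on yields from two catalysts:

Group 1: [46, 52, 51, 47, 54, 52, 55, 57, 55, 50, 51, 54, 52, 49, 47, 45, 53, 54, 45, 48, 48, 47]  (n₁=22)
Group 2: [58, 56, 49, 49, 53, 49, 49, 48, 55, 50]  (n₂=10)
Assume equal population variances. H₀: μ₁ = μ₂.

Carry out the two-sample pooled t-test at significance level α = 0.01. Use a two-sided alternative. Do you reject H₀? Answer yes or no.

reject H₀: no

x̄₁=50.545, s₁=3.555, n₁=22
x̄₂=51.600, s₂=3.596, n₂=10
s_p² = [21·3.555² + 9·3.596²]/30 = 12.7285
SE = √(s_p²·(1/22+1/10)) = 1.3607
t = (50.545−51.600)/1.3607 = -0.7750
df = 30
p-value (two-sided) = 0.44439
At α=0.01: p ≥ α → fail to reject H₀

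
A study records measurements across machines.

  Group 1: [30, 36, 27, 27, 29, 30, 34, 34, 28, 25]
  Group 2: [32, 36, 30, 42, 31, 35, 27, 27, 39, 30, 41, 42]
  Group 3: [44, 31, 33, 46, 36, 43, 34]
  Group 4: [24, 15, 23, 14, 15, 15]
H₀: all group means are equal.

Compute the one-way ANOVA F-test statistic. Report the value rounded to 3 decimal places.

Group means [30.00, 34.33, 38.14, 17.67], grand mean 31.000
SSB = Σnᵢ(x̄ᵢ−x̄)² = 1567.143; SSW = ΣΣ(x−x̄ᵢ)² = 786.857
MSB = 1567.143/3 = 522.3810; MSW = 786.857/31 = 25.3825
F = MSB/MSW = 20.5804
df = (3, 31)

test statistic = 20.580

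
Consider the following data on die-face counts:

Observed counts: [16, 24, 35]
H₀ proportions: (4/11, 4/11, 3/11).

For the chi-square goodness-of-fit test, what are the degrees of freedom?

df = k − 1 = 3 − 1 = 2

degrees of freedom = 2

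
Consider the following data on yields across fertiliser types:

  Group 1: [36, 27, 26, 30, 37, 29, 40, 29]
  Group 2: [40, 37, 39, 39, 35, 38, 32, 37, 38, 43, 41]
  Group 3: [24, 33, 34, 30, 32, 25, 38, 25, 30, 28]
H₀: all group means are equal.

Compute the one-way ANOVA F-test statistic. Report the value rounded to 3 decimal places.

Group means [31.75, 38.09, 29.90], grand mean 33.517
SSB = Σnᵢ(x̄ᵢ−x̄)² = 385.932; SSW = ΣΣ(x−x̄ᵢ)² = 457.309
MSB = 385.932/2 = 192.9661; MSW = 457.309/26 = 17.5888
F = MSB/MSW = 10.9710
df = (2, 26)

test statistic = 10.971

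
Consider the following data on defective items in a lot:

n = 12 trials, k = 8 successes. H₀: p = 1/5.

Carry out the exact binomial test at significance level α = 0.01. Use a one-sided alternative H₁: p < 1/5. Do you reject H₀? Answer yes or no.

reject H₀: no

Exact binomial: n=12, k=8, p₀=1/5=0.2000
P(X≤8) from Σ C(n,i)·p₀^i·(1−p₀)^(n−i)
p-value (one-sided, H₁ less) = 0.99994
At α=0.01: p ≥ α → fail to reject H₀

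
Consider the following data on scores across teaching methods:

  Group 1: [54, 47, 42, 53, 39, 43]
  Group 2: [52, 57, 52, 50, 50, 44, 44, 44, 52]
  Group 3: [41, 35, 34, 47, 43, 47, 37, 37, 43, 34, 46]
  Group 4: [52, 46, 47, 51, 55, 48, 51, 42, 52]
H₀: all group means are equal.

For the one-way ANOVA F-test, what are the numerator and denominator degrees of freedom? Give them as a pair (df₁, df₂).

k = 4 groups, N = 35 total
df = (k−1, N−k) = (4−1, 35−4) = (3, 31)

degrees of freedom = [3, 31]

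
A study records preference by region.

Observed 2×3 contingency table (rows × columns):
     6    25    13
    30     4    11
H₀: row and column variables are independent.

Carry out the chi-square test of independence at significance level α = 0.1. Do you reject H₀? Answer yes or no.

Row totals [44, 45], col totals [36, 29, 24], n=89
χ² = (6−17.80)²/17.80 + (25−14.34)²/14.34 + (13−11.87)²/11.87 + (30−18.20)²/18.20 + (4−14.66)²/14.66 + (11−12.13)²/12.13 = 31.3663
df = 2
p-value (upper-tail) = 0.00000
At α=0.1: p < α → reject H₀

reject H₀: yes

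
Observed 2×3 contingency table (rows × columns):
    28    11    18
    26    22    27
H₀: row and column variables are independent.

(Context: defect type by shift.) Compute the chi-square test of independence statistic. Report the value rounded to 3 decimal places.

Row totals [57, 75], col totals [54, 33, 45], n=132
χ² = (28−23.32)²/23.32 + (11−14.25)²/14.25 + (18−19.43)²/19.43 + (26−30.68)²/30.68 + (22−18.75)²/18.75 + (27−25.57)²/25.57 = 3.1447
df = 2

test statistic = 3.145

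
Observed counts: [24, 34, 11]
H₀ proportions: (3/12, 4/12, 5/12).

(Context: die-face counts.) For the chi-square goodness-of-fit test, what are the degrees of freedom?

df = k − 1 = 3 − 1 = 2

degrees of freedom = 2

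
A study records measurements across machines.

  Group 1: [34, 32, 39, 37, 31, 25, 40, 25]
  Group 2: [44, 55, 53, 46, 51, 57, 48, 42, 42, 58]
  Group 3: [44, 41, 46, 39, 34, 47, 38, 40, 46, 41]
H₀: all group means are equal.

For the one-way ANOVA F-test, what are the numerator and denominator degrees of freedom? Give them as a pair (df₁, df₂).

k = 3 groups, N = 28 total
df = (k−1, N−k) = (3−1, 28−3) = (2, 25)

degrees of freedom = [2, 25]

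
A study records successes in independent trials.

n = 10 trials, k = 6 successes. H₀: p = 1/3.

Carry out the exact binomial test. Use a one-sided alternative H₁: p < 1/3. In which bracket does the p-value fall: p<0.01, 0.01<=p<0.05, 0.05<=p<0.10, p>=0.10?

Exact binomial: n=10, k=6, p₀=1/3=0.3333
P(X≤6) from Σ C(n,i)·p₀^i·(1−p₀)^(n−i)
p-value (one-sided, H₁ less) = 0.98034
→ bracket: p>=0.10

p-value bracket: p>=0.10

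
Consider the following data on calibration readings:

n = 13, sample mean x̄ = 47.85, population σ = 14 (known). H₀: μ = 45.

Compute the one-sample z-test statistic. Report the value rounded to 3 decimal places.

test statistic = 0.734

SE = σ/√n = 14/√13 = 3.8829
z = (x̄−μ₀)/SE = (47.85−45)/3.8829 = 0.7340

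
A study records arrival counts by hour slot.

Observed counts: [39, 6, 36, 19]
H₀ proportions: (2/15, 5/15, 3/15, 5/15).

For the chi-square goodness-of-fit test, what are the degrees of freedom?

df = k − 1 = 4 − 1 = 3

degrees of freedom = 3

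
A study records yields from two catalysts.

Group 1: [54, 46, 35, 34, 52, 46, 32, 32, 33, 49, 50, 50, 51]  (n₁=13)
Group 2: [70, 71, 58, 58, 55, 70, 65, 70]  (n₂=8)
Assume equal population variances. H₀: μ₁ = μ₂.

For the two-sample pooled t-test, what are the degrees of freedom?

degrees of freedom = 19

df = n₁ + n₂ − 2 = 13 + 8 − 2 = 19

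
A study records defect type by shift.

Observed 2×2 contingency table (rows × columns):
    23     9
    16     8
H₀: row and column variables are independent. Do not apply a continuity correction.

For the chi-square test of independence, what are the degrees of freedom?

degrees of freedom = 1

df = (r−1)(c−1) = (2−1)·(2−1) = 1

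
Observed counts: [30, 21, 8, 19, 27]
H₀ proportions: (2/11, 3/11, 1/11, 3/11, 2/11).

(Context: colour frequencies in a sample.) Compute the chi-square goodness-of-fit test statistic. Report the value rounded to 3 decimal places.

test statistic = 15.040

n = 105; E_i = n·p_i = [19.09, 28.64, 9.55, 28.64, 19.09]
χ² = (30−19.09)²/19.09 + (21−28.64)²/28.64 + (8−9.55)²/9.55 + (19−28.64)²/28.64 + (27−19.09)²/19.09 = 15.0397
df = 4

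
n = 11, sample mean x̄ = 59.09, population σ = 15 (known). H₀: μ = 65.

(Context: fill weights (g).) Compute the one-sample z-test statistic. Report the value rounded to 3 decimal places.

test statistic = -1.307

SE = σ/√n = 15/√11 = 4.5227
z = (x̄−μ₀)/SE = (59.09−65)/4.5227 = -1.3068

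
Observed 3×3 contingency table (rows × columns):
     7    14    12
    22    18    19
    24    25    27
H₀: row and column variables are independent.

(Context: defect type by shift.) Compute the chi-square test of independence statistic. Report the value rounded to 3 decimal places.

test statistic = 2.810

Row totals [33, 59, 76], col totals [53, 57, 58], n=168
χ² = (7−10.41)²/10.41 + (14−11.20)²/11.20 + (12−11.39)²/11.39 + (22−18.61)²/18.61 + (18−20.02)²/20.02 + (19−20.37)²/20.37 + (24−23.98)²/23.98 + (25−25.79)²/25.79 + (27−26.24)²/26.24 = 2.8096
df = 4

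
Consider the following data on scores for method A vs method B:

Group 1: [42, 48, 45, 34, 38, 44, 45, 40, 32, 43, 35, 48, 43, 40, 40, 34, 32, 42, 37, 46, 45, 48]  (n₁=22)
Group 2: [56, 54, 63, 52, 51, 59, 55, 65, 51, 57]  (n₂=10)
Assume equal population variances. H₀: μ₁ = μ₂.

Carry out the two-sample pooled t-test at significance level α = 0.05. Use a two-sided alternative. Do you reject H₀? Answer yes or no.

reject H₀: yes

x̄₁=40.955, s₁=5.178, n₁=22
x̄₂=56.300, s₂=4.832, n₂=10
s_p² = [21·5.178² + 9·4.832²]/30 = 25.7685
SE = √(s_p²·(1/22+1/10)) = 1.9360
t = (40.955−56.300)/1.9360 = -7.9263
df = 30
p-value (two-sided) = 0.00000
At α=0.05: p < α → reject H₀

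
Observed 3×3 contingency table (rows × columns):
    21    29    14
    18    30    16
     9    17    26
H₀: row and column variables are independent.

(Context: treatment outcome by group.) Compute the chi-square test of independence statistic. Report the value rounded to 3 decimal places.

test statistic = 12.744

Row totals [64, 64, 52], col totals [48, 76, 56], n=180
χ² = (21−17.07)²/17.07 + (29−27.02)²/27.02 + (14−19.91)²/19.91 + (18−17.07)²/17.07 + (30−27.02)²/27.02 + (16−19.91)²/19.91 + (9−13.87)²/13.87 + (17−21.96)²/21.96 + (26−16.18)²/16.18 = 12.7436
df = 4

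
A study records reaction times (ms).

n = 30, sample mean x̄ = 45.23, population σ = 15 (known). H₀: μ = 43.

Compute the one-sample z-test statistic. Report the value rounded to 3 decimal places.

test statistic = 0.814

SE = σ/√n = 15/√30 = 2.7386
z = (x̄−μ₀)/SE = (45.23−43)/2.7386 = 0.8143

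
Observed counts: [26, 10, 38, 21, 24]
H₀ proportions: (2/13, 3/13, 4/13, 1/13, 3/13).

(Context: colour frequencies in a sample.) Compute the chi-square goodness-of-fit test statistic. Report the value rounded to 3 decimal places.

test statistic = 30.154

n = 119; E_i = n·p_i = [18.31, 27.46, 36.62, 9.15, 27.46]
χ² = (26−18.31)²/18.31 + (10−27.46)²/27.46 + (38−36.62)²/36.62 + (21−9.15)²/9.15 + (24−27.46)²/27.46 = 30.1541
df = 4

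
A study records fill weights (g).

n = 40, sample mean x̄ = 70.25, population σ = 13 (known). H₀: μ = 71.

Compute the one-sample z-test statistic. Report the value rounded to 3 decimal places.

test statistic = -0.365

SE = σ/√n = 13/√40 = 2.0555
z = (x̄−μ₀)/SE = (70.25−71)/2.0555 = -0.3649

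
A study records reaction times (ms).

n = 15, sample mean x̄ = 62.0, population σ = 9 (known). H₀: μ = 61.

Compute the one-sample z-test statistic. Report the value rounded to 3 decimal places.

SE = σ/√n = 9/√15 = 2.3238
z = (x̄−μ₀)/SE = (62.0−61)/2.3238 = 0.4303

test statistic = 0.430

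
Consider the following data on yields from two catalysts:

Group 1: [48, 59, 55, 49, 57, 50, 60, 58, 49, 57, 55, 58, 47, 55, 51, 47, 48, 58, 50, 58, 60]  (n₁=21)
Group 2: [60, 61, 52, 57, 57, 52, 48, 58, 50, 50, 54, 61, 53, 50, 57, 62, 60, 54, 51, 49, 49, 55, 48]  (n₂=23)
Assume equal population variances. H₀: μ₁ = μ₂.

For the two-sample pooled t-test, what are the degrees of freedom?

df = n₁ + n₂ − 2 = 21 + 23 − 2 = 42

degrees of freedom = 42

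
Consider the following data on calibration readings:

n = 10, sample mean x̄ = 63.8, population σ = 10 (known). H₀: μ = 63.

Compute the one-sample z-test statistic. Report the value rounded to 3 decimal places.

test statistic = 0.253

SE = σ/√n = 10/√10 = 3.1623
z = (x̄−μ₀)/SE = (63.8−63)/3.1623 = 0.2530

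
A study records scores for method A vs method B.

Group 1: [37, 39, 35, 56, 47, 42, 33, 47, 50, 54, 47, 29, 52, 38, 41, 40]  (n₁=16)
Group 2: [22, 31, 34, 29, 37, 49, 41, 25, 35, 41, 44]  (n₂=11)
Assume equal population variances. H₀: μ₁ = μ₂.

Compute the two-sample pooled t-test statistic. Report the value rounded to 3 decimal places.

x̄₁=42.938, s₁=7.827, n₁=16
x̄₂=35.273, s₂=8.211, n₂=11
s_p² = [15·7.827² + 10·8.211²]/25 = 63.7248
SE = √(s_p²·(1/16+1/11)) = 3.1267
t = (42.938−35.273)/3.1267 = 2.4514
df = 25

test statistic = 2.451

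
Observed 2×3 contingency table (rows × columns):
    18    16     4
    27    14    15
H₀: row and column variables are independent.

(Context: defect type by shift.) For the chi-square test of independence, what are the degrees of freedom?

degrees of freedom = 2

df = (r−1)(c−1) = (2−1)·(3−1) = 2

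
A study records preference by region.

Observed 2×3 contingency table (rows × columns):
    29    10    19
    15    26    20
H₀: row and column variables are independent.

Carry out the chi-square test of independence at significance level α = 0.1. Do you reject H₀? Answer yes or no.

Row totals [58, 61], col totals [44, 36, 39], n=119
χ² = (29−21.45)²/21.45 + (10−17.55)²/17.55 + (19−19.01)²/19.01 + (15−22.55)²/22.55 + (26−18.45)²/18.45 + (20−19.99)²/19.99 = 11.5230
df = 2
p-value (upper-tail) = 0.00315
At α=0.1: p < α → reject H₀

reject H₀: yes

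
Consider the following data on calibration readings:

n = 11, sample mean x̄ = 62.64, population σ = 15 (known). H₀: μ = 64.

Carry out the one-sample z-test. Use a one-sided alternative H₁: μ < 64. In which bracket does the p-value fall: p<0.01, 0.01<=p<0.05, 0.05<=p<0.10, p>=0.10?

p-value bracket: p>=0.10

SE = σ/√n = 15/√11 = 4.5227
z = (x̄−μ₀)/SE = (62.64−64)/4.5227 = -0.3007
p-value (one-sided, H₁ less) = 0.38182
→ bracket: p>=0.10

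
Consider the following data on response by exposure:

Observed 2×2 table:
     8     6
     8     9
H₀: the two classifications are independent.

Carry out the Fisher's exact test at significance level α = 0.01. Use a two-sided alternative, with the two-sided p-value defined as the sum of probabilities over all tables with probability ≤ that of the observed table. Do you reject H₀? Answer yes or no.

Margins: r₁=14, r₂=17, c₁=16, c₂=15, n=31
p_obs = C(14,8)·C(17,8)/C(31,16); sum pmf over tables with pmf ≤ p_obs
p-value (two-sided) = 0.72239
At α=0.01: p ≥ α → fail to reject H₀

reject H₀: no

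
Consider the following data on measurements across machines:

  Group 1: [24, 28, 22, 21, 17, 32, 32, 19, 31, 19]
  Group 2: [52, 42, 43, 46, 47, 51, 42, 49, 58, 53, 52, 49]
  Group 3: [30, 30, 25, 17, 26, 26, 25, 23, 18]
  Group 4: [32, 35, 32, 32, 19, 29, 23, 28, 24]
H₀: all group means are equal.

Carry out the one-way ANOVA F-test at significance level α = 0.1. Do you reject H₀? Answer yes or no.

reject H₀: yes

Group means [24.50, 48.67, 24.44, 28.22], grand mean 32.575
SSB = Σnᵢ(x̄ᵢ−x̄)² = 4524.831; SSW = ΣΣ(x−x̄ᵢ)² = 952.944
MSB = 4524.831/3 = 1508.2769; MSW = 952.944/36 = 26.4707
F = MSB/MSW = 56.9792
df = (3, 36)
p-value (upper-tail) = 0.00000
At α=0.1: p < α → reject H₀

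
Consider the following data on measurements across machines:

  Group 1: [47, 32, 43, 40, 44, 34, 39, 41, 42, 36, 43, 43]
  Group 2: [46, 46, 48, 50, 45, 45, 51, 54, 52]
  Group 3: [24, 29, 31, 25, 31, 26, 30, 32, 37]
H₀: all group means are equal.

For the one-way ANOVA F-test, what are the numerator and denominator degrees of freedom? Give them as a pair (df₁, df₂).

k = 3 groups, N = 30 total
df = (k−1, N−k) = (3−1, 30−3) = (2, 27)

degrees of freedom = [2, 27]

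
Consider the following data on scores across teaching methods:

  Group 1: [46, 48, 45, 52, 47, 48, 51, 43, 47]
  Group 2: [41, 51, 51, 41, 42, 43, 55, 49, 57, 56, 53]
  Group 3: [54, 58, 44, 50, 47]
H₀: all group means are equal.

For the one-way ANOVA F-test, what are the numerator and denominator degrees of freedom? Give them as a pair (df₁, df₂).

k = 3 groups, N = 25 total
df = (k−1, N−k) = (3−1, 25−3) = (2, 22)

degrees of freedom = [2, 22]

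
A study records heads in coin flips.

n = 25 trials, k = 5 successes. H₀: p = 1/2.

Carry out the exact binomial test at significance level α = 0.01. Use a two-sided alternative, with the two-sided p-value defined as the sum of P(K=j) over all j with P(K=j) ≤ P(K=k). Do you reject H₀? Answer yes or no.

reject H₀: yes

Exact binomial: n=25, k=5, p₀=1/2=0.5000
P(X=j) = C(n,j)·p₀^j·(1−p₀)^(n−j); p = Σ P(X=j) over j with P(X=j) ≤ P(X=5)
p-value (two-sided) = 0.00408
At α=0.01: p < α → reject H₀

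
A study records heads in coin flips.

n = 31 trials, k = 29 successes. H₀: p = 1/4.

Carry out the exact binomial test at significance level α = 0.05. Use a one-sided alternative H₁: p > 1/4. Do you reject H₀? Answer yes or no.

Exact binomial: n=31, k=29, p₀=1/4=0.2500
P(X≥29) from Σ C(n,i)·p₀^i·(1−p₀)^(n−i)
p-value (one-sided, H₁ greater) = 0.00000
At α=0.05: p < α → reject H₀

reject H₀: yes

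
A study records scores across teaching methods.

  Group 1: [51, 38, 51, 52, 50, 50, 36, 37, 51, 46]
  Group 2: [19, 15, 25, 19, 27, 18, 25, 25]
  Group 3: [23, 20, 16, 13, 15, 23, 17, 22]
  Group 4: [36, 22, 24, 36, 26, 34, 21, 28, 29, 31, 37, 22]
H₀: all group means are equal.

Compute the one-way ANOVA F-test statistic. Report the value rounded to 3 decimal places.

test statistic = 47.279

Group means [46.20, 21.62, 18.62, 28.83], grand mean 29.737
SSB = Σnᵢ(x̄ᵢ−x̄)² = 4234.352; SSW = ΣΣ(x−x̄ᵢ)² = 1015.017
MSB = 4234.352/3 = 1411.4506; MSW = 1015.017/34 = 29.8534
F = MSB/MSW = 47.2793
df = (3, 34)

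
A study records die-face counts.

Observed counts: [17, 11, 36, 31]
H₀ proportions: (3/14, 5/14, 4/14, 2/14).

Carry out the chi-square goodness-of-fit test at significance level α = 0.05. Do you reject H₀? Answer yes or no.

reject H₀: yes

n = 95; E_i = n·p_i = [20.36, 33.93, 27.14, 13.57]
χ² = (17−20.36)²/20.36 + (11−33.93)²/33.93 + (36−27.14)²/27.14 + (31−13.57)²/13.57 = 41.3207
df = 3
p-value (upper-tail) = 0.00000
At α=0.05: p < α → reject H₀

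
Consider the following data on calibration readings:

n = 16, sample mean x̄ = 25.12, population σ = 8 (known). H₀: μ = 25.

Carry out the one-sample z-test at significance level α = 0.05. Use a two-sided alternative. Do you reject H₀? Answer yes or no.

reject H₀: no

SE = σ/√n = 8/√16 = 2.0000
z = (x̄−μ₀)/SE = (25.12−25)/2.0000 = 0.0600
p-value (two-sided) = 0.95216
At α=0.05: p ≥ α → fail to reject H₀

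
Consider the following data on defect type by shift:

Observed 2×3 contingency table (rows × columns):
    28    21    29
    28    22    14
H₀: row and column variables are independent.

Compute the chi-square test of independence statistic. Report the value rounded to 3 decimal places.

Row totals [78, 64], col totals [56, 43, 43], n=142
χ² = (28−30.76)²/30.76 + (21−23.62)²/23.62 + (29−23.62)²/23.62 + (28−25.24)²/25.24 + (22−19.38)²/19.38 + (14−19.38)²/19.38 = 3.9136
df = 2

test statistic = 3.914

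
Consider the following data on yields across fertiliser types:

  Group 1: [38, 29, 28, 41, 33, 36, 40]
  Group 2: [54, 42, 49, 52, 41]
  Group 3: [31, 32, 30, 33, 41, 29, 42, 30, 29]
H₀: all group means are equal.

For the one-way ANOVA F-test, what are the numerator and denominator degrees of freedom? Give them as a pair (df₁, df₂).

k = 3 groups, N = 21 total
df = (k−1, N−k) = (3−1, 21−3) = (2, 18)

degrees of freedom = [2, 18]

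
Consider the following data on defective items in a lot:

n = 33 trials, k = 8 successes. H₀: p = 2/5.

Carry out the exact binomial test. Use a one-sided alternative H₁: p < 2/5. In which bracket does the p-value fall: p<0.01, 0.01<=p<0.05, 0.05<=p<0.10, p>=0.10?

p-value bracket: 0.01<=p<0.05

Exact binomial: n=33, k=8, p₀=2/5=0.4000
P(X≤8) from Σ C(n,i)·p₀^i·(1−p₀)^(n−i)
p-value (one-sided, H₁ less) = 0.04442
→ bracket: 0.01<=p<0.05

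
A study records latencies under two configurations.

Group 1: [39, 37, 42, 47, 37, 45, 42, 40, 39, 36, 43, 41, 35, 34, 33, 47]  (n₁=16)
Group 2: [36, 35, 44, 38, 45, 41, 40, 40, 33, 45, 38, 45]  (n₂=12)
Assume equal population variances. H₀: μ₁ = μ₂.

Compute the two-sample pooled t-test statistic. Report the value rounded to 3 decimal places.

x̄₁=39.812, s₁=4.370, n₁=16
x̄₂=40.000, s₂=4.156, n₂=12
s_p² = [15·4.370² + 11·4.156²]/26 = 18.3245
SE = √(s_p²·(1/16+1/12)) = 1.6347
t = (39.812−40.000)/1.6347 = -0.1147
df = 26

test statistic = -0.115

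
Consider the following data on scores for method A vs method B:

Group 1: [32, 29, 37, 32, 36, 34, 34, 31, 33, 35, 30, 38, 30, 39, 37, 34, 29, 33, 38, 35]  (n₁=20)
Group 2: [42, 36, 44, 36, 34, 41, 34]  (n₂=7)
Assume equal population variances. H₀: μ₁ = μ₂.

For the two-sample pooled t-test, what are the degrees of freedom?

df = n₁ + n₂ − 2 = 20 + 7 − 2 = 25

degrees of freedom = 25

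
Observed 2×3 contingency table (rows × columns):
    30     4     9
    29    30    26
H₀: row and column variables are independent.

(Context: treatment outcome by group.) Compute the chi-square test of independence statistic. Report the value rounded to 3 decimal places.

test statistic = 16.110

Row totals [43, 85], col totals [59, 34, 35], n=128
χ² = (30−19.82)²/19.82 + (4−11.42)²/11.42 + (9−11.76)²/11.76 + (29−39.18)²/39.18 + (30−22.58)²/22.58 + (26−23.24)²/23.24 = 16.1097
df = 2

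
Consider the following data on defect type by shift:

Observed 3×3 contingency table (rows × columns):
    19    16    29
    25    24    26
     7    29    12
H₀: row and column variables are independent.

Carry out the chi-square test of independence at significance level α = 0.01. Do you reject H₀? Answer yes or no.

reject H₀: yes

Row totals [64, 75, 48], col totals [51, 69, 67], n=187
χ² = (19−17.45)²/17.45 + (16−23.61)²/23.61 + (29−22.93)²/22.93 + (25−20.45)²/20.45 + (24−27.67)²/27.67 + (26−26.87)²/26.87 + (7−13.09)²/13.09 + (29−17.71)²/17.71 + (12−17.20)²/17.20 = 17.3252
df = 4
p-value (upper-tail) = 0.00167
At α=0.01: p < α → reject H₀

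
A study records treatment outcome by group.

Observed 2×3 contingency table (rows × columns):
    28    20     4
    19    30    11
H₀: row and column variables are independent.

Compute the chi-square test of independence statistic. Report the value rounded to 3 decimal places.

test statistic = 6.452

Row totals [52, 60], col totals [47, 50, 15], n=112
χ² = (28−21.82)²/21.82 + (20−23.21)²/23.21 + (4−6.96)²/6.96 + (19−25.18)²/25.18 + (30−26.79)²/26.79 + (11−8.04)²/8.04 = 6.4516
df = 2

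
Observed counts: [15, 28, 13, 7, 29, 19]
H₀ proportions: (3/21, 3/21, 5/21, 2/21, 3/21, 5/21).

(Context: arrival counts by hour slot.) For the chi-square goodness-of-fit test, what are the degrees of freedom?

degrees of freedom = 5

df = k − 1 = 6 − 1 = 5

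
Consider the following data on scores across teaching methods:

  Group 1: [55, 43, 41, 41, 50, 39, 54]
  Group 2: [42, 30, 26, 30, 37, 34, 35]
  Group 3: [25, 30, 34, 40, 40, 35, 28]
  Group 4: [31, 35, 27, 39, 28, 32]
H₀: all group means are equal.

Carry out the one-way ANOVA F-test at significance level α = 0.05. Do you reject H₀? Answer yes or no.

reject H₀: yes

Group means [46.14, 33.43, 33.14, 32.00], grand mean 36.333
SSB = Σnᵢ(x̄ᵢ−x̄)² = 916.571; SSW = ΣΣ(x−x̄ᵢ)² = 737.429
MSB = 916.571/3 = 305.5238; MSW = 737.429/23 = 32.0621
F = MSB/MSW = 9.5291
df = (3, 23)
p-value (upper-tail) = 0.00028
At α=0.05: p < α → reject H₀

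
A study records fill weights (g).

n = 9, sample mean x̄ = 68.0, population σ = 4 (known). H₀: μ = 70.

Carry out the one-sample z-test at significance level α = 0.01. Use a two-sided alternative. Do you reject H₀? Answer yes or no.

SE = σ/√n = 4/√9 = 1.3333
z = (x̄−μ₀)/SE = (68.0−70)/1.3333 = -1.5000
p-value (two-sided) = 0.13361
At α=0.01: p ≥ α → fail to reject H₀

reject H₀: no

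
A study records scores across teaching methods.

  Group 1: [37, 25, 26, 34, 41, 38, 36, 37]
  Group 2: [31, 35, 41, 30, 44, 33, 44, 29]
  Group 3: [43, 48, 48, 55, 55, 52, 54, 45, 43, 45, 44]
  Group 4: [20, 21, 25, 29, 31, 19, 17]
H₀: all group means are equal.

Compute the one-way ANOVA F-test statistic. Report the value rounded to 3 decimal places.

Group means [34.25, 35.88, 48.36, 23.14], grand mean 36.912
SSB = Σnᵢ(x̄ᵢ−x̄)² = 2834.958; SSW = ΣΣ(x−x̄ᵢ)² = 905.778
MSB = 2834.958/3 = 944.9859; MSW = 905.778/30 = 30.1926
F = MSB/MSW = 31.2986
df = (3, 30)

test statistic = 31.299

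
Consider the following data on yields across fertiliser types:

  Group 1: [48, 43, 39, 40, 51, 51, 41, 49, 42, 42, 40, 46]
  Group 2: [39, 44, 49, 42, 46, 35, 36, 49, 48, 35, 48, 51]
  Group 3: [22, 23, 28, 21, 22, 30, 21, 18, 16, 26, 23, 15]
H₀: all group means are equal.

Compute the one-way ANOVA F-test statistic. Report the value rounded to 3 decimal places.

test statistic = 76.393

Group means [44.33, 43.50, 22.08], grand mean 36.639
SSB = Σnᵢ(x̄ᵢ−x̄)² = 3817.722; SSW = ΣΣ(x−x̄ᵢ)² = 824.583
MSB = 3817.722/2 = 1908.8611; MSW = 824.583/33 = 24.9874
F = MSB/MSW = 76.3930
df = (2, 33)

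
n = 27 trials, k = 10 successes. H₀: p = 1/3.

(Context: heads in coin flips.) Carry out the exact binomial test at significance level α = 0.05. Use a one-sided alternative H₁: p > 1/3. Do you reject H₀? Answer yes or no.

Exact binomial: n=27, k=10, p₀=1/3=0.3333
P(X≥10) from Σ C(n,i)·p₀^i·(1−p₀)^(n−i)
p-value (one-sided, H₁ greater) = 0.41078
At α=0.05: p ≥ α → fail to reject H₀

reject H₀: no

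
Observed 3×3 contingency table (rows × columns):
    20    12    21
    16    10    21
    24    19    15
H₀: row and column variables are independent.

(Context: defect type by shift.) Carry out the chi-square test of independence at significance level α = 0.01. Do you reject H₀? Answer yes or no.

reject H₀: no

Row totals [53, 47, 58], col totals [60, 41, 57], n=158
χ² = (20−20.13)²/20.13 + (12−13.75)²/13.75 + (21−19.12)²/19.12 + (16−17.85)²/17.85 + (10−12.20)²/12.20 + (21−16.96)²/16.96 + (24−22.03)²/22.03 + (19−15.05)²/15.05 + (15−20.92)²/20.92 = 4.8512
df = 4
p-value (upper-tail) = 0.30291
At α=0.01: p ≥ α → fail to reject H₀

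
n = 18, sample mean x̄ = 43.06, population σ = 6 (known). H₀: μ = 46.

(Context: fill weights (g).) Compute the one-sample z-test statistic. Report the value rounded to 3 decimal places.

test statistic = -2.079

SE = σ/√n = 6/√18 = 1.4142
z = (x̄−μ₀)/SE = (43.06−46)/1.4142 = -2.0789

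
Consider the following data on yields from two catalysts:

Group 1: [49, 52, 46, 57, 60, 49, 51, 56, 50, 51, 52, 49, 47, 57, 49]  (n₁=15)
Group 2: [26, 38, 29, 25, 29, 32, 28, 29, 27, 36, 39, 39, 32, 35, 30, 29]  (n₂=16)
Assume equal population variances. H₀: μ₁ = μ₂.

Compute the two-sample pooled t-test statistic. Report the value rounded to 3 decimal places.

x̄₁=51.667, s₁=4.065, n₁=15
x̄₂=31.438, s₂=4.618, n₂=16
s_p² = [14·4.065² + 15·4.618²]/29 = 19.0093
SE = √(s_p²·(1/15+1/16)) = 1.5670
t = (51.667−31.438)/1.5670 = 12.9098
df = 29

test statistic = 12.910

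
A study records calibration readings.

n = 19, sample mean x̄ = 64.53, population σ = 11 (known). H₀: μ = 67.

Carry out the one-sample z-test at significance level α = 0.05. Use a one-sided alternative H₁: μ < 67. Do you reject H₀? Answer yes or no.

reject H₀: no

SE = σ/√n = 11/√19 = 2.5236
z = (x̄−μ₀)/SE = (64.53−67)/2.5236 = -0.9788
p-value (one-sided, H₁ less) = 0.16385
At α=0.05: p ≥ α → fail to reject H₀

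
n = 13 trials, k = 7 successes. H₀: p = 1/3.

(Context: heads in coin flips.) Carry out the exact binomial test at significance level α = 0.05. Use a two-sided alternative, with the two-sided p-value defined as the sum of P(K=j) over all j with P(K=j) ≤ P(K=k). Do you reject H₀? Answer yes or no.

reject H₀: no

Exact binomial: n=13, k=7, p₀=1/3=0.3333
P(X=j) = C(n,j)·p₀^j·(1−p₀)^(n−j); p = Σ P(X=j) over j with P(X=j) ≤ P(X=7)
p-value (two-sided) = 0.14208
At α=0.05: p ≥ α → fail to reject H₀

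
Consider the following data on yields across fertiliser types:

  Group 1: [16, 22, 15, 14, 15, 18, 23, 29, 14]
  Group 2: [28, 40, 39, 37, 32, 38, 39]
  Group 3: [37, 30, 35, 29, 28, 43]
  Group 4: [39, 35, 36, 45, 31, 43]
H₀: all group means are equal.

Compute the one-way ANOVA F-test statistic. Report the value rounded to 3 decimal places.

Group means [18.44, 36.14, 33.67, 38.17], grand mean 30.357
SSB = Σnᵢ(x̄ᵢ−x̄)² = 1943.183; SSW = ΣΣ(x−x̄ᵢ)² = 637.246
MSB = 1943.183/3 = 647.7275; MSW = 637.246/24 = 26.5519
F = MSB/MSW = 24.3948
df = (3, 24)

test statistic = 24.395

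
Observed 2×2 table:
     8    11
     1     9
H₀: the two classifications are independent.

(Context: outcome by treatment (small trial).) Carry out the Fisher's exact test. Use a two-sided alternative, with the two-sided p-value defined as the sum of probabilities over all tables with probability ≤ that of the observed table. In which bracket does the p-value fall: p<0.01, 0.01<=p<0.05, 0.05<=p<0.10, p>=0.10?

p-value bracket: p>=0.10

Margins: r₁=19, r₂=10, c₁=9, c₂=20, n=29
p_obs = C(19,8)·C(10,1)/C(29,9); sum pmf over tables with pmf ≤ p_obs
p-value (two-sided) = 0.10715
→ bracket: p>=0.10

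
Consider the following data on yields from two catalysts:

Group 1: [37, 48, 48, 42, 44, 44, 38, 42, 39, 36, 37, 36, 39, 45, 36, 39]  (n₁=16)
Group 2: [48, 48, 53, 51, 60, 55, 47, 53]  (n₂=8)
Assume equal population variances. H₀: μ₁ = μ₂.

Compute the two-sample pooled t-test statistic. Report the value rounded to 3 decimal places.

x̄₁=40.625, s₁=4.161, n₁=16
x̄₂=51.875, s₂=4.357, n₂=8
s_p² = [15·4.161² + 7·4.357²]/22 = 17.8466
SE = √(s_p²·(1/16+1/8)) = 1.8293
t = (40.625−51.875)/1.8293 = -6.1500
df = 22

test statistic = -6.150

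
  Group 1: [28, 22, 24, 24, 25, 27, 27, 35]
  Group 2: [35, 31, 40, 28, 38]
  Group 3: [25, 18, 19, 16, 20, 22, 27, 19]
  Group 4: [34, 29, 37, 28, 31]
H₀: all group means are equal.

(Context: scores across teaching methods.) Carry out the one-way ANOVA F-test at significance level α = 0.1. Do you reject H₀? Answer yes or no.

Group means [26.50, 34.40, 20.75, 31.80], grand mean 27.269
SSB = Σnᵢ(x̄ᵢ−x̄)² = 701.615; SSW = ΣΣ(x−x̄ᵢ)² = 357.500
MSB = 701.615/3 = 233.8718; MSW = 357.500/22 = 16.2500
F = MSB/MSW = 14.3921
df = (3, 22)
p-value (upper-tail) = 0.00002
At α=0.1: p < α → reject H₀

reject H₀: yes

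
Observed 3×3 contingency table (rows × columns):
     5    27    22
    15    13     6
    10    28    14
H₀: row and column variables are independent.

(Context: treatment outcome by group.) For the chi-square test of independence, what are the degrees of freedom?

degrees of freedom = 4

df = (r−1)(c−1) = (3−1)·(3−1) = 4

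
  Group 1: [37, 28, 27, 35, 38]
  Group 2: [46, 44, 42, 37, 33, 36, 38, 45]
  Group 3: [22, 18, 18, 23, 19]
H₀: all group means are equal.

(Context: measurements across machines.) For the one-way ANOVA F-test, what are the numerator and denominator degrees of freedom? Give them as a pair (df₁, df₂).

degrees of freedom = [2, 15]

k = 3 groups, N = 18 total
df = (k−1, N−k) = (3−1, 18−3) = (2, 15)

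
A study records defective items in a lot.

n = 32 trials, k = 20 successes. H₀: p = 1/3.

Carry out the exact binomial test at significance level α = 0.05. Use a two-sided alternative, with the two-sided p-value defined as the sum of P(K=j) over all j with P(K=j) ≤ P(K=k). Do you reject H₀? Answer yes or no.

reject H₀: yes

Exact binomial: n=32, k=20, p₀=1/3=0.3333
P(X=j) = C(n,j)·p₀^j·(1−p₀)^(n−j); p = Σ P(X=j) over j with P(X=j) ≤ P(X=20)
p-value (two-sided) = 0.00101
At α=0.05: p < α → reject H₀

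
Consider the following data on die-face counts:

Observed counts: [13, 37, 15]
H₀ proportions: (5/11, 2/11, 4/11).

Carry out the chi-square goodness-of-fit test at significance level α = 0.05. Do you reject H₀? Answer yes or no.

n = 65; E_i = n·p_i = [29.55, 11.82, 23.64]
χ² = (13−29.55)²/29.55 + (37−11.82)²/11.82 + (15−23.64)²/23.64 = 66.0777
df = 2
p-value (upper-tail) = 0.00000
At α=0.05: p < α → reject H₀

reject H₀: yes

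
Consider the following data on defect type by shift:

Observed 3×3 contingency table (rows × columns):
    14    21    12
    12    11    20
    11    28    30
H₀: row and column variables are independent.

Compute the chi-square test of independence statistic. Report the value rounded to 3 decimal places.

Row totals [47, 43, 69], col totals [37, 60, 62], n=159
χ² = (14−10.94)²/10.94 + (21−17.74)²/17.74 + (12−18.33)²/18.33 + (12−10.01)²/10.01 + (11−16.23)²/16.23 + (20−16.77)²/16.77 + (11−16.06)²/16.06 + (28−26.04)²/26.04 + (30−26.91)²/26.91 = 8.4429
df = 4

test statistic = 8.443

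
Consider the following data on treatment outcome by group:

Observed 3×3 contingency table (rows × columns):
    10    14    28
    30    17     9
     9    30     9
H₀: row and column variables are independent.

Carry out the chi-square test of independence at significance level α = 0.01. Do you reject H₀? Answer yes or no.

Row totals [52, 56, 48], col totals [49, 61, 46], n=156
χ² = (10−16.33)²/16.33 + (14−20.33)²/20.33 + (28−15.33)²/15.33 + (30−17.59)²/17.59 + (17−21.90)²/21.90 + (9−16.51)²/16.51 + (9−15.08)²/15.08 + (30−18.77)²/18.77 + (9−14.15)²/14.15 = 39.2077
df = 4
p-value (upper-tail) = 0.00000
At α=0.01: p < α → reject H₀

reject H₀: yes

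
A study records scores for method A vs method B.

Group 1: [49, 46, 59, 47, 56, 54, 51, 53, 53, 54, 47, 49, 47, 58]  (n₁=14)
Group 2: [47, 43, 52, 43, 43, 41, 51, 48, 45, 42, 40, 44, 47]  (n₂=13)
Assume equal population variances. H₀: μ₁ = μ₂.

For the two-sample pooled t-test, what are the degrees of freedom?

df = n₁ + n₂ − 2 = 14 + 13 − 2 = 25

degrees of freedom = 25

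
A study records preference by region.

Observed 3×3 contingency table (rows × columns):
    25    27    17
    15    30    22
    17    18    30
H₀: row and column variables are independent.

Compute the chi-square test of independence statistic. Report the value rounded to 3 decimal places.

test statistic = 9.714

Row totals [69, 67, 65], col totals [57, 75, 69], n=201
χ² = (25−19.57)²/19.57 + (27−25.75)²/25.75 + (17−23.69)²/23.69 + (15−19.00)²/19.00 + (30−25.00)²/25.00 + (22−23.00)²/23.00 + (17−18.43)²/18.43 + (18−24.25)²/24.25 + (30−22.31)²/22.31 = 9.7144
df = 4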